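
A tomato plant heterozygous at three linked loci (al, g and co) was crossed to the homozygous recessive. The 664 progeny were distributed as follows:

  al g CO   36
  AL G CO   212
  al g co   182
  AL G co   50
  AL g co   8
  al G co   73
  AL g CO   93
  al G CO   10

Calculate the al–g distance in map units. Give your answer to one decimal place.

27.7 map units

The two most frequent reciprocal classes, al g co and AL G CO, are the parental types, so the F1 was al g co / AL G CO.
The two rarest classes, AL g co and al G CO, are the double crossovers. Comparing them with the parentals, only the al allele has switched, so al is the middle locus and the order is g – al – co.
Crossovers in the g–al interval produce the single-crossover classes al G co and AL g CO (73 + 93 = 166) plus the double crossovers (18).
RF(g–al) = (166 + 18) / 664 = 184/664 = 0.2771 → 27.7 map units.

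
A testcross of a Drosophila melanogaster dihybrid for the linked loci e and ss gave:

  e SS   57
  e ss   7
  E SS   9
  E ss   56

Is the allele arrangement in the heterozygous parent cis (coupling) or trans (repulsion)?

The two most frequent classes are E ss (56) and e SS (57); these are the parental (non-recombinant) types.
So the F1 carried E ss on one chromosome and e SS on the other — the recessive alleles are on opposite chromosomes (trans / repulsion).

trans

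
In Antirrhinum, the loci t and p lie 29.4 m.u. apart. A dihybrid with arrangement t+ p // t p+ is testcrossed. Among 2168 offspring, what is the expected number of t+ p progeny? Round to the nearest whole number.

A map distance of 29.4 m.u. corresponds to a recombination frequency of 0.294.
The F1 is t+ p / t p+, so t+ p is a parental gamete class with expected frequency (1 − r)/2 = 0.706/2 = 0.3530.
Expected number = 0.3530 × 2168 = 765.30 ≈ 765.

765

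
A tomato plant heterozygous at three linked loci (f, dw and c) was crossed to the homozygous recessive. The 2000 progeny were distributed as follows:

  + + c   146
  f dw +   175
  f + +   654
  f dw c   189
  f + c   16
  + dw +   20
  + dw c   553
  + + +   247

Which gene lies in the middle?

The two most frequent reciprocal classes, f + + and + dw c, are the parental types, so the F1 was f + + / + dw c.
The two rarest classes, f + c and + dw +, are the double crossovers. Comparing them with the parentals, only the c allele has switched, so c is the middle locus and the order is dw – c – f.

c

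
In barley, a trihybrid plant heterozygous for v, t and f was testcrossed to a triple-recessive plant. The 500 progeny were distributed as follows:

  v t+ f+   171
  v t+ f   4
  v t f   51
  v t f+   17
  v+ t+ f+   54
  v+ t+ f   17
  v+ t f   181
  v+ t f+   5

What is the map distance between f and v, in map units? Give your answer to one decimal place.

The two most frequent reciprocal classes, v+ t f and v t+ f+, are the parental types, so the F1 was v+ t f / v t+ f+.
The two rarest classes, v+ t f+ and v t+ f, are the double crossovers. Comparing them with the parentals, only the f allele has switched, so f is the middle locus and the order is t – f – v.
Crossovers in the f–v interval produce the single-crossover classes v t f and v+ t+ f+ (51 + 54 = 105) plus the double crossovers (9).
RF(f–v) = (105 + 9) / 500 = 114/500 = 0.2280 → 22.8 map units.

22.8 map units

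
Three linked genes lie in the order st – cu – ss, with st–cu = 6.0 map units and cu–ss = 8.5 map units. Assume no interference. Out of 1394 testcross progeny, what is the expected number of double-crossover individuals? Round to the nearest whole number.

7

Map distances give recombination frequencies of 0.060 and 0.085 for the two intervals.
With no interference, expected double-crossover frequency = 0.060 × 0.085 = 0.00510.
Expected number = 0.00510 × 1394 = 7.11 ≈ 7.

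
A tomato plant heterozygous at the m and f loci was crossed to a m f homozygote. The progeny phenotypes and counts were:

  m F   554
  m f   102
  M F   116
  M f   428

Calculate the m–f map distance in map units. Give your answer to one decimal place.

18.2 map units

The two most frequent classes, M f (428) and m F (554), are the parental types, so the F1 was M f / m F.
The recombinant classes are M F and m f: 116 + 102 = 218.
Recombination frequency = 218/1200 = 0.1817 ≈ 18.2%, i.e. 18.2 map units.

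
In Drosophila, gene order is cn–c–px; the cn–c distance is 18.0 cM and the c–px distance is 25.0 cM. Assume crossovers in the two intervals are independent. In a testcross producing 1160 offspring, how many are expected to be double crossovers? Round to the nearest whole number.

52

Map distances give recombination frequencies of 0.180 and 0.250 for the two intervals.
With no interference, expected double-crossover frequency = 0.180 × 0.250 = 0.04500.
Expected number = 0.04500 × 1160 = 52.20 ≈ 52.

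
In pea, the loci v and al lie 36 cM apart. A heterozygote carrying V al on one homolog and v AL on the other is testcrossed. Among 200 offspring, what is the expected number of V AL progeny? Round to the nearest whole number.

36

A map distance of 36 cM corresponds to a recombination frequency of 0.360.
The F1 is V al / v AL, so V AL is a recombinant gamete class with expected frequency r/2 = 0.360/2 = 0.1800.
Expected number = 0.1800 × 200 = 36.00 ≈ 36.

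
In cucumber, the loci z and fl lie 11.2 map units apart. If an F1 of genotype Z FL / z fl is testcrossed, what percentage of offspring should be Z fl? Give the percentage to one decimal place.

5.6%

A map distance of 11.2 map units corresponds to a recombination frequency of 0.112.
The F1 is Z FL / z fl, so Z fl is a recombinant gamete class with expected frequency r/2 = 0.112/2 = 0.0560.
That is 0.0560 = 5.6% of the progeny.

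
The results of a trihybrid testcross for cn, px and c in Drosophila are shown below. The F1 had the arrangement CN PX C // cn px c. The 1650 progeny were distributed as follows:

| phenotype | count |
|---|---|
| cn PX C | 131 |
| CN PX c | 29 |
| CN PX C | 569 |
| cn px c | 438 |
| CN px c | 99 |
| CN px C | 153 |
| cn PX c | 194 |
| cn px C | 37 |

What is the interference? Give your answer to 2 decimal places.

0.11

The two rarest classes, CN PX c and cn px C, are the double crossovers. Comparing them with the parentals, only the c allele has switched, so c is the middle locus and the order is cn – c – px.
cn–c: (230 + 66)/1650 = 0.1794; c–px: (347 + 66)/1650 = 0.2503.
Expected DCO frequency = 0.1794 × 0.2503 ≈ 0.04490; observed = 66/1650 ≈ 0.04000.
Coefficient of coincidence = 0.04000/0.04490 ≈ 0.89; interference = 1 − 0.89 = 0.11.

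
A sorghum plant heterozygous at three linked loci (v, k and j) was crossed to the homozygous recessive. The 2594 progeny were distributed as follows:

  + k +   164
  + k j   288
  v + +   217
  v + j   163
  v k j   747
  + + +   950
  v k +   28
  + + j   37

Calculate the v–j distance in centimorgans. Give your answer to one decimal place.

The two most frequent reciprocal classes, v k j and + + +, are the parental types, so the F1 was v k j / + + +.
The two rarest classes, v k + and + + j, are the double crossovers. Comparing them with the parentals, only the j allele has switched, so j is the middle locus and the order is v – j – k.
Crossovers in the v–j interval produce the single-crossover classes + k j and v + + (288 + 217 = 505) plus the double crossovers (65).
RF(v–j) = (505 + 65) / 2594 = 570/2594 = 0.2197 → 22.0 centimorgans.

22.0 centimorgans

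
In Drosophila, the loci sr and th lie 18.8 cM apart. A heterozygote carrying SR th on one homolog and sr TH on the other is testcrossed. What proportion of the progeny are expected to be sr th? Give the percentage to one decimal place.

9.4%

A map distance of 18.8 cM corresponds to a recombination frequency of 0.188.
The F1 is SR th / sr TH, so sr th is a recombinant gamete class with expected frequency r/2 = 0.188/2 = 0.0940.
That is 0.0940 = 9.4% of the progeny.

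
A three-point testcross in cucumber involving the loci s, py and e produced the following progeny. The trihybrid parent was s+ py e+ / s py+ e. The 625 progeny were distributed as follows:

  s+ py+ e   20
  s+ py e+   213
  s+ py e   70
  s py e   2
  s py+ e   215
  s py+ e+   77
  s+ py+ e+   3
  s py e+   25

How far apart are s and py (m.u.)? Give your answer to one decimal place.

The two rarest classes, s+ py+ e+ and s py e, are the double crossovers. Comparing them with the parentals, only the py allele has switched, so py is the middle locus and the order is e – py – s.
Crossovers in the py–s interval produce the single-crossover classes s py e+ and s+ py+ e (25 + 20 = 45) plus the double crossovers (5).
RF(py–s) = (45 + 5) / 625 = 50/625 = 0.0800 → 8.0 m.u.

8.0 m.u.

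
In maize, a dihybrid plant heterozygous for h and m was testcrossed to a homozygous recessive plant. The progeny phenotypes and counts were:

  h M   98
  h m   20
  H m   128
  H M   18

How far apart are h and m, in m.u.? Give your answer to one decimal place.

14.4 m.u.

The two most frequent classes, H m (128) and h M (98), are the parental types, so the F1 was H m / h M.
The recombinant classes are H M and h m: 18 + 20 = 38.
Recombination frequency = 38/264 = 0.1439 ≈ 14.4%, i.e. 14.4 m.u.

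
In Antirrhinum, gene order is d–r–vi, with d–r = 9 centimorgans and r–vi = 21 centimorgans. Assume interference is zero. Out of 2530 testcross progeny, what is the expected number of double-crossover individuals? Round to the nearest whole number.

Map distances give recombination frequencies of 0.090 and 0.210 for the two intervals.
With no interference, expected double-crossover frequency = 0.090 × 0.210 = 0.01890.
Expected number = 0.01890 × 2530 = 47.82 ≈ 48.

48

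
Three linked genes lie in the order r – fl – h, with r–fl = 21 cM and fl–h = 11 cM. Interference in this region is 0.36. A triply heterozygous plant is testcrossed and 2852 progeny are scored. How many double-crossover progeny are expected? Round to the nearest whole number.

Map distances give recombination frequencies of 0.210 and 0.110 for the two intervals.
With interference 0.36 (so coincidence = 0.64), expected double-crossover frequency = 0.210 × 0.110 × 0.64 = 0.01478.
Expected number = 0.01478 × 2852 = 42.16 ≈ 42.

42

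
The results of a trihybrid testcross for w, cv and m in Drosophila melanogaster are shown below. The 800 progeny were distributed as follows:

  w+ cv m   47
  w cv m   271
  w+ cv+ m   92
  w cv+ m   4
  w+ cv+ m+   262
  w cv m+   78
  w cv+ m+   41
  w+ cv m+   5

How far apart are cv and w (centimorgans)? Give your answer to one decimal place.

12.1 centimorgans

The two most frequent reciprocal classes, w+ cv+ m+ and w cv m, are the parental types, so the F1 was w+ cv+ m+ / w cv m.
The two rarest classes, w+ cv m+ and w cv+ m, are the double crossovers. Comparing them with the parentals, only the cv allele has switched, so cv is the middle locus and the order is m – cv – w.
Crossovers in the cv–w interval produce the single-crossover classes w cv+ m+ and w+ cv m (41 + 47 = 88) plus the double crossovers (9).
RF(cv–w) = (88 + 9) / 800 = 97/800 = 0.1212 → 12.1 centimorgans.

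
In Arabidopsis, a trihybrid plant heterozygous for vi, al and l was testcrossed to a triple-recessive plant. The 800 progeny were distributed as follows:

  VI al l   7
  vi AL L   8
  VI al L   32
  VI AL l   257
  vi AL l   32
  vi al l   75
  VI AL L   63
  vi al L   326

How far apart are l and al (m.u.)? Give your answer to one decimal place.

19.1 m.u.

The two most frequent reciprocal classes, VI AL l and vi al L, are the parental types, so the F1 was VI AL l / vi al L.
The two rarest classes, VI al l and vi AL L, are the double crossovers. Comparing them with the parentals, only the al allele has switched, so al is the middle locus and the order is l – al – vi.
Crossovers in the l–al interval produce the single-crossover classes VI AL L and vi al l (63 + 75 = 138) plus the double crossovers (15).
RF(l–al) = (138 + 15) / 800 = 153/800 = 0.1913 → 19.1 m.u.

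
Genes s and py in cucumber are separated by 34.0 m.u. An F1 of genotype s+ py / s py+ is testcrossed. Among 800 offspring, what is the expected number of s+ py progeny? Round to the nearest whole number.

264

A map distance of 34.0 m.u. corresponds to a recombination frequency of 0.340.
The F1 is s+ py / s py+, so s+ py is a parental gamete class with expected frequency (1 − r)/2 = 0.660/2 = 0.3300.
Expected number = 0.3300 × 800 = 264.00 ≈ 264.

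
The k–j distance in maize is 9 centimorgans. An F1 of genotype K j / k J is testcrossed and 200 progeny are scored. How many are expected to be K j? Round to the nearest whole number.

91

A map distance of 9 centimorgans corresponds to a recombination frequency of 0.090.
The F1 is K j / k J, so K j is a parental gamete class with expected frequency (1 − r)/2 = 0.910/2 = 0.4550.
Expected number = 0.4550 × 200 = 91.00 ≈ 91.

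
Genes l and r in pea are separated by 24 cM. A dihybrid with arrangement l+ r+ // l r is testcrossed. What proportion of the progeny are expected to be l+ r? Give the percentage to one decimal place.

A map distance of 24 cM corresponds to a recombination frequency of 0.240.
The F1 is l+ r+ / l r, so l+ r is a recombinant gamete class with expected frequency r/2 = 0.240/2 = 0.1200.
That is 0.1200 = 12.0% of the progeny.

12.0%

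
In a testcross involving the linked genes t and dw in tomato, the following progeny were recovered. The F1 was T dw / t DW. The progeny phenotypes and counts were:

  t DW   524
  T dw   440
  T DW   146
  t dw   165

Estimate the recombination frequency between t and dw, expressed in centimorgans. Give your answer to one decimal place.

The recombinant classes are T DW and t dw: 146 + 165 = 311.
Recombination frequency = 311/1275 = 0.2439 ≈ 24.4%, i.e. 24.4 centimorgans.

24.4 centimorgans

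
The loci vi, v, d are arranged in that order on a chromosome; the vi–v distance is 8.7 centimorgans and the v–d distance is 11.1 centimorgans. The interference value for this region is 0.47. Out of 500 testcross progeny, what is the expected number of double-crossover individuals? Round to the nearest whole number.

Map distances give recombination frequencies of 0.087 and 0.111 for the two intervals.
With interference 0.47 (so coincidence = 0.53), expected double-crossover frequency = 0.087 × 0.111 × 0.53 = 0.00512.
Expected number = 0.00512 × 500 = 2.56 ≈ 3.

3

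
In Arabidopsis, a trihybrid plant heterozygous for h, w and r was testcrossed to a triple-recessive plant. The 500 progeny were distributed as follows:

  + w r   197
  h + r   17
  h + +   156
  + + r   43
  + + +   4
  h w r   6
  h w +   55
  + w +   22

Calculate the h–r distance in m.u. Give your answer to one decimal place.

9.8 m.u.

The two most frequent reciprocal classes, h + + and + w r, are the parental types, so the F1 was h + + / + w r.
The two rarest classes, + + + and h w r, are the double crossovers. Comparing them with the parentals, only the h allele has switched, so h is the middle locus and the order is w – h – r.
Crossovers in the h–r interval produce the single-crossover classes h + r and + w + (17 + 22 = 39) plus the double crossovers (10).
RF(h–r) = (39 + 10) / 500 = 49/500 = 0.0980 → 9.8 m.u.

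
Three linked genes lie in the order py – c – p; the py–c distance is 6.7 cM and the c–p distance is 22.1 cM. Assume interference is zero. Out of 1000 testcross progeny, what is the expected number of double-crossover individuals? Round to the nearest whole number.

15

Map distances give recombination frequencies of 0.067 and 0.221 for the two intervals.
With no interference, expected double-crossover frequency = 0.067 × 0.221 = 0.01481.
Expected number = 0.01481 × 1000 = 14.81 ≈ 15.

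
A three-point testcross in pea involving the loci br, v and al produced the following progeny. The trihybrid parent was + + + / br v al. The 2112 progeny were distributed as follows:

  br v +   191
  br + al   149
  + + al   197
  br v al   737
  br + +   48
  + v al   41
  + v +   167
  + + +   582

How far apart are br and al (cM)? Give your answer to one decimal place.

The two rarest classes, br + + and + v al, are the double crossovers. Comparing them with the parentals, only the br allele has switched, so br is the middle locus and the order is v – br – al.
Crossovers in the br–al interval produce the single-crossover classes + + al and br v + (197 + 191 = 388) plus the double crossovers (89).
RF(br–al) = (388 + 89) / 2112 = 477/2112 = 0.2259 → 22.6 cM.

22.6 cM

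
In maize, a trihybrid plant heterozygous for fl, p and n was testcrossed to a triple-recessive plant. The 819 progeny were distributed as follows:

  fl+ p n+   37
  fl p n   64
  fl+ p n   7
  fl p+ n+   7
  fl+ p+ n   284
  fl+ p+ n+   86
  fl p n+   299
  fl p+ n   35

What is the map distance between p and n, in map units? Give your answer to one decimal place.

20.0 map units

The two most frequent reciprocal classes, fl+ p+ n and fl p n+, are the parental types, so the F1 was fl+ p+ n / fl p n+.
The two rarest classes, fl+ p n and fl p+ n+, are the double crossovers. Comparing them with the parentals, only the p allele has switched, so p is the middle locus and the order is n – p – fl.
Crossovers in the n–p interval produce the single-crossover classes fl+ p+ n+ and fl p n (86 + 64 = 150) plus the double crossovers (14).
RF(n–p) = (150 + 14) / 819 = 164/819 = 0.2002 → 20.0 map units.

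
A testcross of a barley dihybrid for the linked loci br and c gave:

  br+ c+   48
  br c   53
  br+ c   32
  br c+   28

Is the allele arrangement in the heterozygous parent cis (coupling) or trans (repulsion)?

cis

The two most frequent classes are br+ c+ (48) and br c (53); these are the parental (non-recombinant) types.
So the F1 carried br+ c+ on one chromosome and br c on the other — the recessive alleles are on the same chromosome (cis / coupling).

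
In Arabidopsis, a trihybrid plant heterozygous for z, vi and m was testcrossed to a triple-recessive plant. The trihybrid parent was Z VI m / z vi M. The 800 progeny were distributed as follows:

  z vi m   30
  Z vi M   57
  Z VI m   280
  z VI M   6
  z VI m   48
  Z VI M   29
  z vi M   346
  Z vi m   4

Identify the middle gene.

vi

The two rarest classes, Z vi m and z VI M, are the double crossovers. Comparing them with the parentals, only the vi allele has switched, so vi is the middle locus and the order is m – vi – z.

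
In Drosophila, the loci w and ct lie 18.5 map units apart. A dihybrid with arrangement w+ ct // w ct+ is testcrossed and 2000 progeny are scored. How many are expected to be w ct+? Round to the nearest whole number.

815

A map distance of 18.5 map units corresponds to a recombination frequency of 0.185.
The F1 is w+ ct / w ct+, so w ct+ is a parental gamete class with expected frequency (1 − r)/2 = 0.815/2 = 0.4075.
Expected number = 0.4075 × 2000 = 815.00 ≈ 815.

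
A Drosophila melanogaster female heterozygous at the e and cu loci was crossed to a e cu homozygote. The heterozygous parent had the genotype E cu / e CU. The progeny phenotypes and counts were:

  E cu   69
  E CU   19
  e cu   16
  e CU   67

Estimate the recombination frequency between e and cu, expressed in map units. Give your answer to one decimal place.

The recombinant classes are E CU and e cu: 19 + 16 = 35.
Recombination frequency = 35/171 = 0.2047 ≈ 20.5%, i.e. 20.5 map units.

20.5 map units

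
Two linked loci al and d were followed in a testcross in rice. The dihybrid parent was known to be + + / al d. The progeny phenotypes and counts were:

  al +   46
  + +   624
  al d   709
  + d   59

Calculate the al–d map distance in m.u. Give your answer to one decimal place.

7.3 m.u.

The recombinant classes are + d and al +: 59 + 46 = 105.
Recombination frequency = 105/1438 = 0.0730 ≈ 7.3%, i.e. 7.3 m.u.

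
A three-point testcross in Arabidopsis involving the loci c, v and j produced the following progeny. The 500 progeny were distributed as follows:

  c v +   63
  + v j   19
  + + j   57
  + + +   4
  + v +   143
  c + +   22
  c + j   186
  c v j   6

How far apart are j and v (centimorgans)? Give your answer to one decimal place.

10.2 centimorgans

The two most frequent reciprocal classes, c + j and + v +, are the parental types, so the F1 was c + j / + v +.
The two rarest classes, c v j and + + +, are the double crossovers. Comparing them with the parentals, only the v allele has switched, so v is the middle locus and the order is c – v – j.
Crossovers in the v–j interval produce the single-crossover classes c + + and + v j (22 + 19 = 41) plus the double crossovers (10).
RF(v–j) = (41 + 10) / 500 = 51/500 = 0.1020 → 10.2 centimorgans.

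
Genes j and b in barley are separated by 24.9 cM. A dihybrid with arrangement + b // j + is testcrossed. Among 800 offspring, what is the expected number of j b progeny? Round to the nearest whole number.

100

A map distance of 24.9 cM corresponds to a recombination frequency of 0.249.
The F1 is + b / j +, so j b is a recombinant gamete class with expected frequency r/2 = 0.249/2 = 0.1245.
Expected number = 0.1245 × 800 = 99.60 ≈ 100.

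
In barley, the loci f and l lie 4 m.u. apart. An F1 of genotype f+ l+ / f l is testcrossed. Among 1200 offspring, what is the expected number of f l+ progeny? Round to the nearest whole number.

24

A map distance of 4 m.u. corresponds to a recombination frequency of 0.040.
The F1 is f+ l+ / f l, so f l+ is a recombinant gamete class with expected frequency r/2 = 0.040/2 = 0.0200.
Expected number = 0.0200 × 1200 = 24.00 ≈ 24.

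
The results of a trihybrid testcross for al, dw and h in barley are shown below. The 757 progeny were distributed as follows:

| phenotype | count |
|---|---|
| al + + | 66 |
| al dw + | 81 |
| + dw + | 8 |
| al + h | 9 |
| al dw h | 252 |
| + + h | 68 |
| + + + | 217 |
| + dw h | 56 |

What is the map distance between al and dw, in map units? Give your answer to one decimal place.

The two most frequent reciprocal classes, al dw h and + + +, are the parental types, so the F1 was al dw h / + + +.
The two rarest classes, al + h and + dw +, are the double crossovers. Comparing them with the parentals, only the dw allele has switched, so dw is the middle locus and the order is h – dw – al.
Crossovers in the dw–al interval produce the single-crossover classes + dw h and al + + (56 + 66 = 122) plus the double crossovers (17).
RF(dw–al) = (122 + 17) / 757 = 139/757 = 0.1836 → 18.4 map units.

18.4 map units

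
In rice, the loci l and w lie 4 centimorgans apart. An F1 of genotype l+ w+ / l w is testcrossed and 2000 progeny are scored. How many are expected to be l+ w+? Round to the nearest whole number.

A map distance of 4 centimorgans corresponds to a recombination frequency of 0.040.
The F1 is l+ w+ / l w, so l+ w+ is a parental gamete class with expected frequency (1 − r)/2 = 0.960/2 = 0.4800.
Expected number = 0.4800 × 2000 = 960.00 ≈ 960.

960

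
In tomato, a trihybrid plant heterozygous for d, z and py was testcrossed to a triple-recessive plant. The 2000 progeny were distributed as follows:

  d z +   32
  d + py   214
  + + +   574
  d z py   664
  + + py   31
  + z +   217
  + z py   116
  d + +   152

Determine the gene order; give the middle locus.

The two most frequent reciprocal classes, + + + and d z py, are the parental types, so the F1 was + + + / d z py.
The two rarest classes, + + py and d z +, are the double crossovers. Comparing them with the parentals, only the py allele has switched, so py is the middle locus and the order is z – py – d.

py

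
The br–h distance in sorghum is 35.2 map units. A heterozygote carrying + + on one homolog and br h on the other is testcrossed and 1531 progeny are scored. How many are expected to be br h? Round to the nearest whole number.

A map distance of 35.2 map units corresponds to a recombination frequency of 0.352.
The F1 is + + / br h, so br h is a parental gamete class with expected frequency (1 − r)/2 = 0.648/2 = 0.3240.
Expected number = 0.3240 × 1531 = 496.04 ≈ 496.

496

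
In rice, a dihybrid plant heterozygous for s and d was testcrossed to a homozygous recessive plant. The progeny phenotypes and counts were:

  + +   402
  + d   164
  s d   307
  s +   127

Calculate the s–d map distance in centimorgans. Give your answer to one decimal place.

29.1 centimorgans

The two most frequent classes, + + (402) and s d (307), are the parental types, so the F1 was + + / s d.
The recombinant classes are + d and s +: 164 + 127 = 291.
Recombination frequency = 291/1000 = 0.2910 ≈ 29.1%, i.e. 29.1 centimorgans.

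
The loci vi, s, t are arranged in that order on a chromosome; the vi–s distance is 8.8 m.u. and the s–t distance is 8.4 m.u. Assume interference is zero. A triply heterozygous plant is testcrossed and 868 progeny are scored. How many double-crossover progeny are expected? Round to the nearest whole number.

Map distances give recombination frequencies of 0.088 and 0.084 for the two intervals.
With no interference, expected double-crossover frequency = 0.088 × 0.084 = 0.00739.
Expected number = 0.00739 × 868 = 6.42 ≈ 6.

6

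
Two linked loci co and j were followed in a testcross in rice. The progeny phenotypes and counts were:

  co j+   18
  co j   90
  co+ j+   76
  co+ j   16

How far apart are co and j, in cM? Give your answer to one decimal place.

17.0 cM

The two most frequent classes, co+ j+ (76) and co j (90), are the parental types, so the F1 was co+ j+ / co j.
The recombinant classes are co+ j and co j+: 16 + 18 = 34.
Recombination frequency = 34/200 = 0.1700 ≈ 17.0%, i.e. 17.0 cM.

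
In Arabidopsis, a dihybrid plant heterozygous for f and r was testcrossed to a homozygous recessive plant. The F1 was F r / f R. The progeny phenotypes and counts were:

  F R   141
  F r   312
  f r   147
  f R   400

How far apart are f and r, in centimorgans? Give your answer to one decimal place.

The recombinant classes are F R and f r: 141 + 147 = 288.
Recombination frequency = 288/1000 = 0.2880 ≈ 28.8%, i.e. 28.8 centimorgans.

28.8 centimorgans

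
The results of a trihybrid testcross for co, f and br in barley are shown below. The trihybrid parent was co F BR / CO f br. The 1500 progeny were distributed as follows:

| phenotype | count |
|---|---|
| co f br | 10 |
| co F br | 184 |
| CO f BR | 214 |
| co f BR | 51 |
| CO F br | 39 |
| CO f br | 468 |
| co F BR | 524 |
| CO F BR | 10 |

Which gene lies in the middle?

The two rarest classes, CO F BR and co f br, are the double crossovers. Comparing them with the parentals, only the co allele has switched, so co is the middle locus and the order is f – co – br.

co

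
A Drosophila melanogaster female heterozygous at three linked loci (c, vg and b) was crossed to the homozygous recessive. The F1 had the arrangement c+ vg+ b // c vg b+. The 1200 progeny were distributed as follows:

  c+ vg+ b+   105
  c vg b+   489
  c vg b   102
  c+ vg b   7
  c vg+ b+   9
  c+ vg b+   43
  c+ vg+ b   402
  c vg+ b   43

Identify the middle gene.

The two rarest classes, c+ vg b and c vg+ b+, are the double crossovers. Comparing them with the parentals, only the vg allele has switched, so vg is the middle locus and the order is b – vg – c.

vg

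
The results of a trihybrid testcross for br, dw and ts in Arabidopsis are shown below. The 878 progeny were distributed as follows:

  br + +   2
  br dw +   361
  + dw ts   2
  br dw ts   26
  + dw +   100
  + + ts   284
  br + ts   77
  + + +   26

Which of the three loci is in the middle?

The two most frequent reciprocal classes, br dw + and + + ts, are the parental types, so the F1 was br dw + / + + ts.
The two rarest classes, br + + and + dw ts, are the double crossovers. Comparing them with the parentals, only the dw allele has switched, so dw is the middle locus and the order is ts – dw – br.

dw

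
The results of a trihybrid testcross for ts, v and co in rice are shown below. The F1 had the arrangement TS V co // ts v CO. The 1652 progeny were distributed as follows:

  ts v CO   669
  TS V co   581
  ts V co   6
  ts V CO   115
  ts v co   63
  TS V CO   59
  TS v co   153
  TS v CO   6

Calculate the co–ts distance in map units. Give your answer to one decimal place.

8.1 map units

The two rarest classes, ts V co and TS v CO, are the double crossovers. Comparing them with the parentals, only the ts allele has switched, so ts is the middle locus and the order is v – ts – co.
Crossovers in the ts–co interval produce the single-crossover classes TS V CO and ts v co (59 + 63 = 122) plus the double crossovers (12).
RF(ts–co) = (122 + 12) / 1652 = 134/1652 = 0.0811 → 8.1 map units.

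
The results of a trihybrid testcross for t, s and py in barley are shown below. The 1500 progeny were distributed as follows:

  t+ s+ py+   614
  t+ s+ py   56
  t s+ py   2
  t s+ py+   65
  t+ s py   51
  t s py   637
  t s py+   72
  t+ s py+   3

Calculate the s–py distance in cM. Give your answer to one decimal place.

8.9 cM

The two most frequent reciprocal classes, t s py and t+ s+ py+, are the parental types, so the F1 was t s py / t+ s+ py+.
The two rarest classes, t s+ py and t+ s py+, are the double crossovers. Comparing them with the parentals, only the s allele has switched, so s is the middle locus and the order is t – s – py.
Crossovers in the s–py interval produce the single-crossover classes t s py+ and t+ s+ py (72 + 56 = 128) plus the double crossovers (5).
RF(s–py) = (128 + 5) / 1500 = 133/1500 = 0.0887 → 8.9 cM.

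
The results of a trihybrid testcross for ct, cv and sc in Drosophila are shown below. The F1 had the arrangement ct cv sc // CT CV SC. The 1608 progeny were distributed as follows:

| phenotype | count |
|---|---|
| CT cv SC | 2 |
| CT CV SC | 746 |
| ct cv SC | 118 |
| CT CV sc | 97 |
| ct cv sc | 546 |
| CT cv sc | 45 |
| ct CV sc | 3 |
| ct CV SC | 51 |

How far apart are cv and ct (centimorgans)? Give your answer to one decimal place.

6.3 centimorgans

The two rarest classes, ct CV sc and CT cv SC, are the double crossovers. Comparing them with the parentals, only the cv allele has switched, so cv is the middle locus and the order is sc – cv – ct.
Crossovers in the cv–ct interval produce the single-crossover classes CT cv sc and ct CV SC (45 + 51 = 96) plus the double crossovers (5).
RF(cv–ct) = (96 + 5) / 1608 = 101/1608 = 0.0628 → 6.3 centimorgans.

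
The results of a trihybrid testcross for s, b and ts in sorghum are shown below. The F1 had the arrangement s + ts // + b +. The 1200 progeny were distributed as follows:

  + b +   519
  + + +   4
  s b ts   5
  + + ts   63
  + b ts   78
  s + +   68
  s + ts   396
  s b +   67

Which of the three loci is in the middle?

b

The two rarest classes, s b ts and + + +, are the double crossovers. Comparing them with the parentals, only the b allele has switched, so b is the middle locus and the order is ts – b – s.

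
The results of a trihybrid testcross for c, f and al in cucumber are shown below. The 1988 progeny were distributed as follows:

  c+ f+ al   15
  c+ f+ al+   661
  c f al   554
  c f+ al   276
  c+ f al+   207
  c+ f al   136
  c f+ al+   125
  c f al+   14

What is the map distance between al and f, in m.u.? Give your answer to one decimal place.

25.8 m.u.

The two most frequent reciprocal classes, c f al and c+ f+ al+, are the parental types, so the F1 was c f al / c+ f+ al+.
The two rarest classes, c f al+ and c+ f+ al, are the double crossovers. Comparing them with the parentals, only the al allele has switched, so al is the middle locus and the order is f – al – c.
Crossovers in the f–al interval produce the single-crossover classes c f+ al and c+ f al+ (276 + 207 = 483) plus the double crossovers (29).
RF(f–al) = (483 + 29) / 1988 = 512/1988 = 0.2575 → 25.8 m.u.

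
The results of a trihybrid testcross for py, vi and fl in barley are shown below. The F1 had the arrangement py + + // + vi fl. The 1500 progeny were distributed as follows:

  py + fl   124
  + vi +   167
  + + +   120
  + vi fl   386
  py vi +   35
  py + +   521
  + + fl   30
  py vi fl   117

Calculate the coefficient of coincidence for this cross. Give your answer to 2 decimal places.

0.91

The two rarest classes, py vi + and + + fl, are the double crossovers. Comparing them with the parentals, only the vi allele has switched, so vi is the middle locus and the order is fl – vi – py.
fl–vi: (291 + 65)/1500 = 0.2373; vi–py: (237 + 65)/1500 = 0.2013.
Expected DCO frequency = 0.2373 × 0.2013 ≈ 0.04777; observed = 65/1500 ≈ 0.04333.
Coefficient of coincidence = 0.04333/0.04777 ≈ 0.91.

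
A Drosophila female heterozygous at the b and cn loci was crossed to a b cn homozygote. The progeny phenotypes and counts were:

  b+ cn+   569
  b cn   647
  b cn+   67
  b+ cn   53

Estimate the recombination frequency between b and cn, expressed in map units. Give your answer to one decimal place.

9.0 map units

The two most frequent classes, b+ cn+ (569) and b cn (647), are the parental types, so the F1 was b+ cn+ / b cn.
The recombinant classes are b+ cn and b cn+: 53 + 67 = 120.
Recombination frequency = 120/1336 = 0.0898 ≈ 9.0%, i.e. 9.0 map units.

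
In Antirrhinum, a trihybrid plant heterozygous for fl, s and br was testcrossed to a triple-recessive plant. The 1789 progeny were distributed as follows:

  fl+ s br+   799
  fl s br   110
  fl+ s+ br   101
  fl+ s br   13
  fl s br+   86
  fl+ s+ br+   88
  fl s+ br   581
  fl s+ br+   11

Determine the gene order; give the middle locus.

The two most frequent reciprocal classes, fl+ s br+ and fl s+ br, are the parental types, so the F1 was fl+ s br+ / fl s+ br.
The two rarest classes, fl+ s br and fl s+ br+, are the double crossovers. Comparing them with the parentals, only the br allele has switched, so br is the middle locus and the order is s – br – fl.

br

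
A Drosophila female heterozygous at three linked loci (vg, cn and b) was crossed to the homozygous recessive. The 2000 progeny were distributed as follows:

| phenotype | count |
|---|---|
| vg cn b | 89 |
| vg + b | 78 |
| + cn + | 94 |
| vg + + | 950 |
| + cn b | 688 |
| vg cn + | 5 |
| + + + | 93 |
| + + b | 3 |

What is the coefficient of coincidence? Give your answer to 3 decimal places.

The two most frequent reciprocal classes, + cn b and vg + +, are the parental types, so the F1 was + cn b / vg + +.
The two rarest classes, + + b and vg cn +, are the double crossovers. Comparing them with the parentals, only the cn allele has switched, so cn is the middle locus and the order is b – cn – vg.
b–cn: (172 + 8)/2000 = 0.0900; cn–vg: (182 + 8)/2000 = 0.0950.
Expected DCO frequency = 0.0900 × 0.0950 ≈ 0.00855; observed = 8/2000 ≈ 0.00400.
Coefficient of coincidence = 0.00400/0.00855 ≈ 0.468.

0.468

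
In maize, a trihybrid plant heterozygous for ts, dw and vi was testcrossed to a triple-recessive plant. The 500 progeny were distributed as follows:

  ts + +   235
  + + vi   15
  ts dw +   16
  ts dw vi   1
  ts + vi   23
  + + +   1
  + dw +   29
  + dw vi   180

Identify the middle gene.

ts

The two most frequent reciprocal classes, ts + + and + dw vi, are the parental types, so the F1 was ts + + / + dw vi.
The two rarest classes, + + + and ts dw vi, are the double crossovers. Comparing them with the parentals, only the ts allele has switched, so ts is the middle locus and the order is dw – ts – vi.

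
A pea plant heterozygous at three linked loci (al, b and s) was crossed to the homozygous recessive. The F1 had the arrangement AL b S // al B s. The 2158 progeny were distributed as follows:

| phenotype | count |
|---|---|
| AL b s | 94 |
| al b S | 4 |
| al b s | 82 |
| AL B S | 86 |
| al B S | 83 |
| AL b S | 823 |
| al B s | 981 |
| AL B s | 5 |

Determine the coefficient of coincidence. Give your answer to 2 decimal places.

0.59

The two rarest classes, al b S and AL B s, are the double crossovers. Comparing them with the parentals, only the al allele has switched, so al is the middle locus and the order is b – al – s.
b–al: (168 + 9)/2158 = 0.0820; al–s: (177 + 9)/2158 = 0.0862.
Expected DCO frequency = 0.0820 × 0.0862 ≈ 0.00707; observed = 9/2158 ≈ 0.00417.
Coefficient of coincidence = 0.00417/0.00707 ≈ 0.59.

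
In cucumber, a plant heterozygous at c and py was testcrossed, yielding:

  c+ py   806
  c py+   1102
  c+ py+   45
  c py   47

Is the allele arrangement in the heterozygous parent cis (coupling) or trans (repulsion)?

The two most frequent classes are c+ py (806) and c py+ (1102); these are the parental (non-recombinant) types.
So the F1 carried c+ py on one chromosome and c py+ on the other — the recessive alleles are on opposite chromosomes (trans / repulsion).

trans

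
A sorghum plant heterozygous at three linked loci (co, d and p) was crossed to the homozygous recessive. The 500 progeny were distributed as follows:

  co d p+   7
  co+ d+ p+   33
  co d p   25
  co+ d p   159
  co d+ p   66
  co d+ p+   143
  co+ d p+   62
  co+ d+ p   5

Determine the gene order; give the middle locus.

d

The two most frequent reciprocal classes, co d+ p+ and co+ d p, are the parental types, so the F1 was co d+ p+ / co+ d p.
The two rarest classes, co d p+ and co+ d+ p, are the double crossovers. Comparing them with the parentals, only the d allele has switched, so d is the middle locus and the order is p – d – co.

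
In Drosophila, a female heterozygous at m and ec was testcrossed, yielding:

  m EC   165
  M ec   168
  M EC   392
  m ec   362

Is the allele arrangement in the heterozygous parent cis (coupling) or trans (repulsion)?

The two most frequent classes are M EC (392) and m ec (362); these are the parental (non-recombinant) types.
So the F1 carried M EC on one chromosome and m ec on the other — the recessive alleles are on the same chromosome (cis / coupling).

cis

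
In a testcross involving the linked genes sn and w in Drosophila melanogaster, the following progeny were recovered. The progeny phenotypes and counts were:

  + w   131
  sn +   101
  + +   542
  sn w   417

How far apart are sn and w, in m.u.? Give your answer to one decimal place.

19.5 m.u.

The two most frequent classes, + + (542) and sn w (417), are the parental types, so the F1 was + + / sn w.
The recombinant classes are + w and sn +: 131 + 101 = 232.
Recombination frequency = 232/1191 = 0.1948 ≈ 19.5%, i.e. 19.5 m.u.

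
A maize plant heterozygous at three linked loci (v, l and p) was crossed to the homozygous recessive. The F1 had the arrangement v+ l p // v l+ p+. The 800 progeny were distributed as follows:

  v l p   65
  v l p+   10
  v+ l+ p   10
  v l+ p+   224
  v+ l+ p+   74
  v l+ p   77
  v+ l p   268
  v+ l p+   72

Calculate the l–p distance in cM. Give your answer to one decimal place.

The two rarest classes, v+ l+ p and v l p+, are the double crossovers. Comparing them with the parentals, only the l allele has switched, so l is the middle locus and the order is p – l – v.
Crossovers in the p–l interval produce the single-crossover classes v+ l p+ and v l+ p (72 + 77 = 149) plus the double crossovers (20).
RF(p–l) = (149 + 20) / 800 = 169/800 = 0.2112 → 21.1 cM.

21.1 cM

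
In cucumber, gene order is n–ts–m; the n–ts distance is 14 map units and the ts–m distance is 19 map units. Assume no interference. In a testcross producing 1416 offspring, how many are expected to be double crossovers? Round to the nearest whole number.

Map distances give recombination frequencies of 0.140 and 0.190 for the two intervals.
With no interference, expected double-crossover frequency = 0.140 × 0.190 = 0.02660.
Expected number = 0.02660 × 1416 = 37.67 ≈ 38.

38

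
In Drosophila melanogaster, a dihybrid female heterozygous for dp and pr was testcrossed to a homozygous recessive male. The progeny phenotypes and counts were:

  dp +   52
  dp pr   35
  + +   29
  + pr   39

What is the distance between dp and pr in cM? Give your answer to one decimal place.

The two most frequent classes, + pr (39) and dp + (52), are the parental types, so the F1 was + pr / dp +.
The recombinant classes are + + and dp pr: 29 + 35 = 64.
Recombination frequency = 64/155 = 0.4129 ≈ 41.3%, i.e. 41.3 cM.

41.3 cM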